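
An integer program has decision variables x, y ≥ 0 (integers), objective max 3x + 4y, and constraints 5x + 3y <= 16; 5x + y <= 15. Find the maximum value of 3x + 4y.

Relaxing integrality, the LP optimum is 21.33 at (x,y) = (0, 5.33), which is not an integer point.
(x,y)=(0,5): 5·0+3·5=15≤16, 5·0+1·5=5≤15, objective 20.
(x,y)=(0,4): 5·0+3·4=12≤16, 5·0+1·4=4≤15, objective 16.
The best lattice point is (0,5), giving 20.

20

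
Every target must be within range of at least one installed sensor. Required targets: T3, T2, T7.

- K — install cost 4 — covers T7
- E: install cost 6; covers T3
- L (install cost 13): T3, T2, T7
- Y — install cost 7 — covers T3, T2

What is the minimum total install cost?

11

Choose K and Y: together they cover T3, T2, T7 — every target.
Total install cost: 4 + 7 = 11.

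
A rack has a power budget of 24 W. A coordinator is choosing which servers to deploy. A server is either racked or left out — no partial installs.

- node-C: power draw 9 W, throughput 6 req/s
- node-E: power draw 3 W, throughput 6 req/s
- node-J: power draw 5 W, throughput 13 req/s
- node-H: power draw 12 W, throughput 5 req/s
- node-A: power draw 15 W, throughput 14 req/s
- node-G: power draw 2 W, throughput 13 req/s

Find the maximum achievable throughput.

40

This is an integer program with binary decision variables.
Allowing fractional choices, the relaxed optimum would be about 45.1, but servers are indivisible.
node-E + node-J + node-H + node-G: power draw 3 + 5 + 12 + 2 = 22 ≤ 24, throughput 6 + 13 + 5 + 13 = 37.
node-C + node-E + node-J + node-G: power draw 9 + 3 + 5 + 2 = 19 ≤ 24, throughput 6 + 6 + 13 + 13 = 38.
node-J + node-A + node-G: power draw 5 + 15 + 2 = 22 ≤ 24, throughput 13 + 14 + 13 = 40.
Best is node-J, node-A, and node-G with total throughput 40.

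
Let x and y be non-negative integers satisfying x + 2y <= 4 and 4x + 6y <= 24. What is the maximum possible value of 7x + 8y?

28

(x,y)=(4,0): 1·4+2·0=4≤4, 4·4+6·0=16≤24, objective 28.
(x,y)=(3,0): 1·3+2·0=3≤4, 4·3+6·0=12≤24, objective 21.
The best lattice point is (4,0), giving 28.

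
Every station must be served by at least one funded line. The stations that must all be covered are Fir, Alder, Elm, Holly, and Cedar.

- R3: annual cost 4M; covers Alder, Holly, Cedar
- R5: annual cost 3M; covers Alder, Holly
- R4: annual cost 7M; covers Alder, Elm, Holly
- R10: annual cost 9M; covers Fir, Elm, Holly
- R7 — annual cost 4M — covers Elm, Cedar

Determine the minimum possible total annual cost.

The greedy cost-per-new-station heuristic would pick R3, R7, and R10 for 17, but a cheaper cover exists.
Choose R3 and R10: together they cover Fir, Alder, Elm, Holly, Cedar — every station.
Total annual cost: 4 + 9 = 13.
No cover costs less than 13.

13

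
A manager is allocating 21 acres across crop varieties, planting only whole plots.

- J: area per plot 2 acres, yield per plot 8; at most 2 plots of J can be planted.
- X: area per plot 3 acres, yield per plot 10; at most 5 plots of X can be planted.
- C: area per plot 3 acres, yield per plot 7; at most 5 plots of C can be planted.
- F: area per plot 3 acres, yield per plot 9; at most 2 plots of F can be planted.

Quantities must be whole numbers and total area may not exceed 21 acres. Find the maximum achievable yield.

68

5×X and 2×F: area 21 ≤ 21, yield 5·10 + 2·9 = 68.
1×J, 5×X, and 1×F: area 20 ≤ 21, yield 1·8 + 5·10 + 1·9 = 67.
Best is 68.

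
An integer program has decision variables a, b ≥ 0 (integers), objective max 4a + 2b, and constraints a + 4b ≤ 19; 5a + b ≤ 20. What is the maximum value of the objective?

20

The continuous relaxation peaks at (3.21, 3.95) with value 20.74; rounding to a feasible lattice point costs some objective.
(a,b)=(3,4): 1·3+4·4=19≤19, 5·3+1·4=19≤20, objective 20.
(a,b)=(3,3): 1·3+4·3=15≤19, 5·3+1·3=18≤20, objective 18.
Maximum is 20 at (a,b)=(3,4).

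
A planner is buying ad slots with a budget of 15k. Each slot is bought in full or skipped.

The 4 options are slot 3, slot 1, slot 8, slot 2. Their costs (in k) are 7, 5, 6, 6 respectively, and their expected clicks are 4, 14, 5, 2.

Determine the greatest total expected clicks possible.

19

slot 1 + slot 8: cost 5 + 6 = 11 ≤ 15, expected clicks 14 + 5 = 19.
slot 3 + slot 1: cost 7 + 5 = 12 ≤ 15, expected clicks 4 + 14 = 18.
Best is slot 1 and slot 8 with total expected clicks 19.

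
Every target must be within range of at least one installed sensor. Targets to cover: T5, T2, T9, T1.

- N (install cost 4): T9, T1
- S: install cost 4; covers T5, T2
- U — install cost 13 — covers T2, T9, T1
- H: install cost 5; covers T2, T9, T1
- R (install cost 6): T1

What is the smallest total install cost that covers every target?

8

This is a weighted set-cover instance.
The greedy cost-per-new-target heuristic would pick H and S for 9, but a cheaper cover exists.
Choose N and S: together they cover T5, T2, T9, T1 — every target.
Total install cost: 4 + 4 = 8.
No cover costs less than 8.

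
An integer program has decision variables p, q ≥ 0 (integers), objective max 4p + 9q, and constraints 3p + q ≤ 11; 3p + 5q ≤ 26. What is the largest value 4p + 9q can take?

45

(p,q)=(0,5): 3·0+1·5=5≤11, 3·0+5·5=25≤26, objective 45.
(p,q)=(1,4): 3·1+1·4=7≤11, 3·1+5·4=23≤26, objective 40.
(p,q)=(0,4): 3·0+1·4=4≤11, 3·0+5·4=20≤26, objective 36.
The best lattice point is (0,5), giving 45.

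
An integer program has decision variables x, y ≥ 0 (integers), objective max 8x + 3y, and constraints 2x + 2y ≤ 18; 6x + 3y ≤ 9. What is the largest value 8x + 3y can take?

11

The continuous relaxation peaks at (1.5, 0) with value 12.00; rounding to a feasible lattice point costs some objective.
(x,y)=(1,1): 2·1+2·1=4≤18, 6·1+3·1=9≤9, objective 11.
(x,y)=(1,0): 2·1+2·0=2≤18, 6·1+3·0=6≤9, objective 8.
(x,y)=(0,2): 2·0+2·2=4≤18, 6·0+3·2=6≤9, objective 6.
(x,y)=(0,1): 2·0+2·1=2≤18, 6·0+3·1=3≤9, objective 3.
No feasible integer point exceeds 11.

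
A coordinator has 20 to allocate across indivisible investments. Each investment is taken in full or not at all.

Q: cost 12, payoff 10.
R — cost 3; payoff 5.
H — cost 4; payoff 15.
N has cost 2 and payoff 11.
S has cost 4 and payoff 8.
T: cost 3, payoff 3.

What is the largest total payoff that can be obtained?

42

Take R, H, N, S, and T: cost 3 + 4 + 2 + 4 + 3 = 16 ≤ 20, payoff 5 + 15 + 11 + 8 + 3 = 42.
No other feasible combination does better.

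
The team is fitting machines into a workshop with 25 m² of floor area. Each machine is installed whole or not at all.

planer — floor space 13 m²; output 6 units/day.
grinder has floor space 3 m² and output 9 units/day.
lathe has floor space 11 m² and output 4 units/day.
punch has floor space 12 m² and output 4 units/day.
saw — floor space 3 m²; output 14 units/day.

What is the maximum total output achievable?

29

Take planer, grinder, and saw: floor space 13 + 3 + 3 = 19 ≤ 25, output 6 + 9 + 14 = 29.
No other feasible combination does better.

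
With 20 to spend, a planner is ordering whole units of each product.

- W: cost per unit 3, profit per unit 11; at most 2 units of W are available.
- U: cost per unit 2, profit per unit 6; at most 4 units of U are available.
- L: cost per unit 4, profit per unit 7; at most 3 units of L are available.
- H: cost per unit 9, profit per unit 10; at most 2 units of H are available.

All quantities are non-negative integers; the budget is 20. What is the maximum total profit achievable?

54

W has the best ratio (11/3); taking only W gives at most 2×11 = 22 (stopped by the supply cap of 2).
Mixing does better — 2×W, 3×U, and 2×L: cost 20 ≤ 20, profit 2·11 + 3·6 + 2·7 = 54.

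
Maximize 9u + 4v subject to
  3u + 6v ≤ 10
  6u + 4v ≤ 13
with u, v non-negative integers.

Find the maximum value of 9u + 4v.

The continuous relaxation peaks at (2.17, 0) with value 19.50; rounding to a feasible lattice point costs some objective.
(u,v)=(2,0): 3·2+6·0=6≤10, 6·2+4·0=12≤13, objective 18.
(u,v)=(1,1): 3·1+6·1=9≤10, 6·1+4·1=10≤13, objective 13.
(u,v)=(1,0): 3·1+6·0=3≤10, 6·1+4·0=6≤13, objective 9.
Maximum is 18 at (u,v)=(2,0).

18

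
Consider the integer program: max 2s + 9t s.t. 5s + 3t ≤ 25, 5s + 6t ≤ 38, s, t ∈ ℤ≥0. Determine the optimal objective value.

54

(s,t)=(0,6): 5·0+3·6=18≤25, 5·0+6·6=36≤38, objective 54.
(s,t)=(1,5): 5·1+3·5=20≤25, 5·1+6·5=35≤38, objective 47.
The best lattice point is (0,6), giving 54.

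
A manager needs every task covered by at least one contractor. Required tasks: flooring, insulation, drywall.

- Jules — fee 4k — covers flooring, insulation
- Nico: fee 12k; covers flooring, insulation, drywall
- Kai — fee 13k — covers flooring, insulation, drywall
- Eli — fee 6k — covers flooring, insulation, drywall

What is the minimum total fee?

6

Eli alone covers flooring, insulation, drywall — every task.
Total fee: 6.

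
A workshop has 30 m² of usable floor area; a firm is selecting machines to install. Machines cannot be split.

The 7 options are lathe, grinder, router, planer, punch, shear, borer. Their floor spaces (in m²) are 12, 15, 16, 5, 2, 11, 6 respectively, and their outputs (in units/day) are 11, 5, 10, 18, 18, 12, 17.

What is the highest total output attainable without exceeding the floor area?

Treat it as a binary knapsack problem.
Allowing fractional choices, the relaxed optimum would be about 70.5, but machines are indivisible.
planer + punch + shear + borer: floor space 5 + 2 + 11 + 6 = 24 ≤ 30, output 18 + 18 + 12 + 17 = 65.
router + planer + punch + borer: floor space 16 + 5 + 2 + 6 = 29 ≤ 30, output 10 + 18 + 18 + 17 = 63.
lathe + planer + punch + borer: floor space 12 + 5 + 2 + 6 = 25 ≤ 30, output 11 + 18 + 18 + 17 = 64.
Best is planer, punch, shear, and borer with total output 65.

65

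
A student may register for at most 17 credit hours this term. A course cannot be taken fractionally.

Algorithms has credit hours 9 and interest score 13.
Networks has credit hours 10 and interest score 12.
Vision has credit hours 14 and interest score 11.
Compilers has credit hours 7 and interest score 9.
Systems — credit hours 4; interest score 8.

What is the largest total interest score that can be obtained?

22

Allowing fractional choices, the relaxed optimum would be about 26.1, but courses are indivisible.
Algorithms + Systems: credit hours 9 + 4 = 13 ≤ 17, interest score 13 + 8 = 21.
Networks + Compilers: credit hours 10 + 7 = 17 ≤ 17, interest score 12 + 9 = 21.
Algorithms + Compilers: credit hours 9 + 7 = 16 ≤ 17, interest score 13 + 9 = 22.
Best is Algorithms and Compilers with total interest score 22.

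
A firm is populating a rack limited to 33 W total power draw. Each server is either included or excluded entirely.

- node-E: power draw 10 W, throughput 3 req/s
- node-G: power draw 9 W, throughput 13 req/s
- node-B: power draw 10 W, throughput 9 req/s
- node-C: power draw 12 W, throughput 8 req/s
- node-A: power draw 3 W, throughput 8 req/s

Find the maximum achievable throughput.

This is an integer program with binary decision variables.
Take node-E, node-G, node-B, and node-A: power draw 10 + 9 + 10 + 3 = 32 ≤ 33, throughput 3 + 13 + 9 + 8 = 33.
No other feasible combination does better.

33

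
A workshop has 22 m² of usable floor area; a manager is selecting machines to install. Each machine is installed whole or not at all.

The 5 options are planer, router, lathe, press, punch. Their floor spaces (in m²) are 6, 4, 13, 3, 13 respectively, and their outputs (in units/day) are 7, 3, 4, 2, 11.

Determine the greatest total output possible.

Take planer, press, and punch: floor space 6 + 3 + 13 = 22 ≤ 22, output 7 + 2 + 11 = 20.
No other feasible combination does better.

20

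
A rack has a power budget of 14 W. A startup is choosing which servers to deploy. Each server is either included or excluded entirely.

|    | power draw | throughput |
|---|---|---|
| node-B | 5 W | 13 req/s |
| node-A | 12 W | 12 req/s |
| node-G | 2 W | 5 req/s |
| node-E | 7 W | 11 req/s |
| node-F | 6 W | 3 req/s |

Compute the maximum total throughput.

Take node-B, node-G, and node-E: power draw 5 + 2 + 7 = 14 ≤ 14, throughput 13 + 5 + 11 = 29.
No other feasible combination does better.

29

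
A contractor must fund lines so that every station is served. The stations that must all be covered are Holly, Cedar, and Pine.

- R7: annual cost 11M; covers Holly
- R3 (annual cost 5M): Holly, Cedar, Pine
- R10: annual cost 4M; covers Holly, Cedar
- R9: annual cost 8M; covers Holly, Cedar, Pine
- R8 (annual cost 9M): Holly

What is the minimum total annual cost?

R3 alone covers Holly, Cedar, Pine — every station.
Total annual cost: 5.
No cover costs less than 5.

5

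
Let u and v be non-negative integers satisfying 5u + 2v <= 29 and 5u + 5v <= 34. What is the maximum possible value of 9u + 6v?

(u,v)=(5,1): 5·5+2·1=27≤29, 5·5+5·1=30≤34, objective 51.
(u,v)=(4,2): 5·4+2·2=24≤29, 5·4+5·2=30≤34, objective 48.
(u,v)=(5,0): 5·5+2·0=25≤29, 5·5+5·0=25≤34, objective 45.
No feasible integer point exceeds 51.

51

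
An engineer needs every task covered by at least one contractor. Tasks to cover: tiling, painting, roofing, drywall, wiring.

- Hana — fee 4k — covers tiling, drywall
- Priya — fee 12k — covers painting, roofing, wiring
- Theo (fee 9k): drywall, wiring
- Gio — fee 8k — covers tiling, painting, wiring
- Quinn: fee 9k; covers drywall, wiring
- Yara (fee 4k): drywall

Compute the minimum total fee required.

16

Choose Hana and Priya: together they cover tiling, painting, roofing, drywall, wiring — every task.
Total fee: 4 + 12 = 16.
No cover costs less than 16.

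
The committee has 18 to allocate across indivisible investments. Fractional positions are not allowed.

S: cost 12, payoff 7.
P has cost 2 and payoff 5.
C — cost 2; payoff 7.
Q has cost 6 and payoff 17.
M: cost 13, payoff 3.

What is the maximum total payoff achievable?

29

Allowing fractional choices, the relaxed optimum would be about 33.7, but investments are indivisible.
S + Q: cost 12 + 6 = 18 ≤ 18, payoff 7 + 17 = 24.
C + Q: cost 2 + 6 = 8 ≤ 18, payoff 7 + 17 = 24.
P + C + Q: cost 2 + 2 + 6 = 10 ≤ 18, payoff 5 + 7 + 17 = 29.
Best is P, C, and Q with total payoff 29.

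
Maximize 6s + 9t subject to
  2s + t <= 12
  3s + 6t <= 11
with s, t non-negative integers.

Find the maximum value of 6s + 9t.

The continuous relaxation peaks at (3.67, 0) with value 22.00; rounding to a feasible lattice point costs some objective.
(s,t)=(3,0): 2·3+1·0=6≤12, 3·3+6·0=9≤11, objective 18.
(s,t)=(2,0): 2·2+1·0=4≤12, 3·2+6·0=6≤11, objective 12.
The best lattice point is (3,0), giving 18.

18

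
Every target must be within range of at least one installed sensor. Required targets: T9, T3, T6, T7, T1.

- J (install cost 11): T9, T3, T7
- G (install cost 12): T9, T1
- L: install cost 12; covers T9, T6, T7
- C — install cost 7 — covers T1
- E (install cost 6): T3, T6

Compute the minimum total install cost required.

24

Choose J, C, and E: together they cover T9, T3, T6, T7, T1 — every target.
Total install cost: 11 + 7 + 6 = 24.
No cover costs less than 24.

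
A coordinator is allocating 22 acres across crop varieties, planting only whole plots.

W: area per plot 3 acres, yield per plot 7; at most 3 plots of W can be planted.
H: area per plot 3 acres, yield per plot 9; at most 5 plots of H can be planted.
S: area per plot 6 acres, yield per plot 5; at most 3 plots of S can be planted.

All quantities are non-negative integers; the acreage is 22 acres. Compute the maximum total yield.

59

This is a bounded integer knapsack.
H has the best ratio (9/3); taking only H gives at most 5×9 = 45 (stopped by the supply cap of 5).
Mixing does better — 2×W and 5×H: area 21 ≤ 22, yield 2·7 + 5·9 = 59.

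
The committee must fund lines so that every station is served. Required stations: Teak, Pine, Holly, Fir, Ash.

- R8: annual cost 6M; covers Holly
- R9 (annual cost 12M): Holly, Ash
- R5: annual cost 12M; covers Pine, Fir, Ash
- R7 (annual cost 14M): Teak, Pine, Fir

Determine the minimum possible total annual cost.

26

Choose R9 and R7: together they cover Teak, Pine, Holly, Fir, Ash — every station.
Total annual cost: 12 + 14 = 26.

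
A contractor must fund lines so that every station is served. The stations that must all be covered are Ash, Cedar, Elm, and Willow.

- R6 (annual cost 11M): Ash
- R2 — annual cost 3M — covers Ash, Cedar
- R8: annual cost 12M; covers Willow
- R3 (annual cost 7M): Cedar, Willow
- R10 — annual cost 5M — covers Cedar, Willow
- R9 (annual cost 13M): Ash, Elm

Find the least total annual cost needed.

This is an integer covering problem.
The greedy cost-per-new-station heuristic would pick R2, R10, and R9 for 21, but a cheaper cover exists.
Choose R10 and R9: together they cover Ash, Cedar, Elm, Willow — every station.
Total annual cost: 5 + 13 = 18.
No cover costs less than 18.

18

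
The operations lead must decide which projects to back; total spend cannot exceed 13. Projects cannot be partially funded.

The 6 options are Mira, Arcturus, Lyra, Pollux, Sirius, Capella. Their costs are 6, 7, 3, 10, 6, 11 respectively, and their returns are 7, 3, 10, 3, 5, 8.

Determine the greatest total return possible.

Take Mira and Lyra: cost 6 + 3 = 9 ≤ 13, return 7 + 10 = 17.
No other feasible combination does better.

17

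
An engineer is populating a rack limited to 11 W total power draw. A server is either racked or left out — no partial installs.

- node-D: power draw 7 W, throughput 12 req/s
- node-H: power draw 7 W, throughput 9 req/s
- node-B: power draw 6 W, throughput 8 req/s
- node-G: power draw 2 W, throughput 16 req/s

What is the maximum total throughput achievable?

28

This is a 0-1 knapsack instance.
Allowing fractional choices, the relaxed optimum would be about 30.7, but servers are indivisible.
node-B + node-G: power draw 6 + 2 = 8 ≤ 11, throughput 8 + 16 = 24.
node-D + node-G: power draw 7 + 2 = 9 ≤ 11, throughput 12 + 16 = 28.
node-H + node-G: power draw 7 + 2 = 9 ≤ 11, throughput 9 + 16 = 25.
Best is node-D and node-G with total throughput 28.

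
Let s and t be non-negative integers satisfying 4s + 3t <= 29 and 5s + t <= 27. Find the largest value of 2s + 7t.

63

(s,t)=(0,9): 4·0+3·9=27≤29, 5·0+1·9=9≤27, objective 63.
(s,t)=(1,8): 4·1+3·8=28≤29, 5·1+1·8=13≤27, objective 58.
(s,t)=(0,8): 4·0+3·8=24≤29, 5·0+1·8=8≤27, objective 56.
The best lattice point is (0,9), giving 63.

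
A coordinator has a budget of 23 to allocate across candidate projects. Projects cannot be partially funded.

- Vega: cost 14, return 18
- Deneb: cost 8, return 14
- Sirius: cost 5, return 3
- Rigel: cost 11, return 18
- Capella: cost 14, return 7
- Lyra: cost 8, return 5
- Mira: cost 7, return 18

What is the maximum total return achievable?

39

Take Sirius, Rigel, and Mira: cost 5 + 11 + 7 = 23 ≤ 23, return 3 + 18 + 18 = 39.
No other feasible combination does better.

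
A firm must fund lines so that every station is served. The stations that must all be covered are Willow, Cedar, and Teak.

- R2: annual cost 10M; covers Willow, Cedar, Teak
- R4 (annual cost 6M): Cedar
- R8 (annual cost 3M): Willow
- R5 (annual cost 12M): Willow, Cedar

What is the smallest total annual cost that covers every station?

10

R2 alone covers Willow, Cedar, Teak — every station.
Total annual cost: 10.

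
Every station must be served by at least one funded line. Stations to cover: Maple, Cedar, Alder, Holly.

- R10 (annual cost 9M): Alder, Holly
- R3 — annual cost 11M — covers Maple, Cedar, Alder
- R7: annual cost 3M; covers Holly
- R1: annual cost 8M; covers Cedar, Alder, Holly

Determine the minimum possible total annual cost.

The greedy cost-per-new-station heuristic would pick R1 and R3 for 19, but a cheaper cover exists.
Choose R3 and R7: together they cover Maple, Cedar, Alder, Holly — every station.
Total annual cost: 11 + 3 = 14.
No cover costs less than 14.

14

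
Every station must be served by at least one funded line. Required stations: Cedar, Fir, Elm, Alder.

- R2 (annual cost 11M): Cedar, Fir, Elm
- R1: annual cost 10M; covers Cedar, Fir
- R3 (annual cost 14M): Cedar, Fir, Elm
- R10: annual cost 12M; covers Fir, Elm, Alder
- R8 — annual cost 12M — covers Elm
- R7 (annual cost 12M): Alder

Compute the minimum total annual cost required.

This is an integer covering problem.
The greedy cost-per-new-station heuristic would pick R2 and R10 for 23, but a cheaper cover exists.
Choose R1 and R10: together they cover Cedar, Fir, Elm, Alder — every station.
Total annual cost: 10 + 12 = 22.
No cover costs less than 22.

22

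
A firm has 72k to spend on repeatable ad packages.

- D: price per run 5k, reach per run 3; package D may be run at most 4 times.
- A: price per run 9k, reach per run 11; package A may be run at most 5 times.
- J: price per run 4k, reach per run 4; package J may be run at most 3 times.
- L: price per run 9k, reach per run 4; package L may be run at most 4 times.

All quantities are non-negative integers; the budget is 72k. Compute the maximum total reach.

A has the best ratio (11/9); taking only A gives at most 5×11 = 55 (stopped by the supply cap of 5).
Mixing does better — 3×D, 5×A, and 3×J: price 72 ≤ 72, reach 3·3 + 5·11 + 3·4 = 76.

76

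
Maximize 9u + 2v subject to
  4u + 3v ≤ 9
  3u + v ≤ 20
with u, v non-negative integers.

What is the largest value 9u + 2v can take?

18

(u,v)=(2,0): 4·2+3·0=8≤9, 3·2+1·0=6≤20, objective 18.
(u,v)=(1,1): 4·1+3·1=7≤9, 3·1+1·1=4≤20, objective 11.
(u,v)=(1,0): 4·1+3·0=4≤9, 3·1+1·0=3≤20, objective 9.
The best lattice point is (2,0), giving 18.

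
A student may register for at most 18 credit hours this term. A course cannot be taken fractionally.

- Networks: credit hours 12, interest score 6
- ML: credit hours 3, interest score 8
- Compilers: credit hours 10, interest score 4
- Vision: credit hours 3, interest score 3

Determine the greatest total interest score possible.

Networks + ML + Vision: credit hours 12 + 3 + 3 = 18 ≤ 18, interest score 6 + 8 + 3 = 17.
Networks + ML: credit hours 12 + 3 = 15 ≤ 18, interest score 6 + 8 = 14.
ML + Compilers + Vision: credit hours 3 + 10 + 3 = 16 ≤ 18, interest score 8 + 4 + 3 = 15.
Best is Networks, ML, and Vision with total interest score 17.

17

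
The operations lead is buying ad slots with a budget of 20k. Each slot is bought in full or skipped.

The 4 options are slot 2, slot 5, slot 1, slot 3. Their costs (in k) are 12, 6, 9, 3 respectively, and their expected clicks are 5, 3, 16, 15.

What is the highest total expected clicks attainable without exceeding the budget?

34

Allowing fractional choices, the relaxed optimum would be about 34.8, but ad slots are indivisible.
slot 5 + slot 1 + slot 3: cost 6 + 9 + 3 = 18 ≤ 20, expected clicks 3 + 16 + 15 = 34.
slot 1 + slot 3: cost 9 + 3 = 12 ≤ 20, expected clicks 16 + 15 = 31.
Best is slot 5, slot 1, and slot 3 with total expected clicks 34.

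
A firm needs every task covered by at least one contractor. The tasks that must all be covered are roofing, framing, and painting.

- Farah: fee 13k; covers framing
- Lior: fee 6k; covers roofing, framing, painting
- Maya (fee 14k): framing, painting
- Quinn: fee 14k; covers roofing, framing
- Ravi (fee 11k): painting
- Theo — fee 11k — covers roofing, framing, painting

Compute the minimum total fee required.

6

Lior alone covers roofing, framing, painting — every task.
Total fee: 6.
No cover costs less than 6.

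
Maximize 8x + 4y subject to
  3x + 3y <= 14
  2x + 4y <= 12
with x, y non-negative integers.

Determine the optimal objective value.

(x,y)=(4,0) is feasible, giving 32.
(x,y)=(3,1) is feasible, giving 28.
The best lattice point is (4,0), giving 32.

32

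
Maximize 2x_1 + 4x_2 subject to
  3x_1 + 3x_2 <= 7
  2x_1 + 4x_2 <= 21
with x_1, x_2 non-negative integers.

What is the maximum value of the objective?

8

Relaxing integrality, the LP optimum is 9.33 at (x_1,x_2) = (0, 2.33), which is not an integer point.
(x_1,x_2)=(0,2): 3·0+3·2=6≤7, 2·0+4·2=8≤21, objective 8.
(x_1,x_2)=(1,1): 3·1+3·1=6≤7, 2·1+4·1=6≤21, objective 6.
(x_1,x_2)=(0,1): 3·0+3·1=3≤7, 2·0+4·1=4≤21, objective 4.
No feasible integer point exceeds 8.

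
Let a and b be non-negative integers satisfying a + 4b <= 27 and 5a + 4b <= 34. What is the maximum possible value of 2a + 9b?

58

The continuous relaxation peaks at (0, 6.75) with value 60.75; rounding to a feasible lattice point costs some objective.
(a,b)=(2,6): 1·2+4·6=26≤27, 5·2+4·6=34≤34, objective 58.
(a,b)=(1,6): 1·1+4·6=25≤27, 5·1+4·6=29≤34, objective 56.
No feasible integer point exceeds 58.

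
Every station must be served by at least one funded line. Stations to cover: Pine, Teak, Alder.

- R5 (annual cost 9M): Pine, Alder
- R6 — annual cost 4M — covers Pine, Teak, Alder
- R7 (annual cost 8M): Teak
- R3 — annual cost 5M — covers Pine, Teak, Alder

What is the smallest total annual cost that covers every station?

This is a weighted set-cover instance.
R6 alone covers Pine, Teak, Alder — every station.
Total annual cost: 4.

4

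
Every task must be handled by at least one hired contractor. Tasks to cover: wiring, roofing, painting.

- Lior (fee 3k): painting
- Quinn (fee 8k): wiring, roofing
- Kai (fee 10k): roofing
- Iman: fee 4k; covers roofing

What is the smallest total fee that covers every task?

11

Choose Lior and Quinn: together they cover wiring, roofing, painting — every task.
Total fee: 3 + 8 = 11.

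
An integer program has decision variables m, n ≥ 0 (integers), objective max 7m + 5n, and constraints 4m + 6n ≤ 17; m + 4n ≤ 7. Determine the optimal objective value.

Relaxing integrality, the LP optimum is 29.75 at (m,n) = (4.25, 0), which is not an integer point.
(m,n)=(4,0) is feasible, giving 28.
(m,n)=(3,0) is feasible, giving 21.
The best lattice point is (4,0), giving 28.

28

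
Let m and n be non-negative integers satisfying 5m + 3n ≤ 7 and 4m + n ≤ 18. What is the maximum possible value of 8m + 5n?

10

The continuous relaxation peaks at (0, 2.33) with value 11.67; rounding to a feasible lattice point costs some objective.
(m,n)=(0,2): 5·0+3·2=6≤7, 4·0+1·2=2≤18, objective 10.
(m,n)=(0,1): 5·0+3·1=3≤7, 4·0+1·1=1≤18, objective 5.
No feasible integer point exceeds 10.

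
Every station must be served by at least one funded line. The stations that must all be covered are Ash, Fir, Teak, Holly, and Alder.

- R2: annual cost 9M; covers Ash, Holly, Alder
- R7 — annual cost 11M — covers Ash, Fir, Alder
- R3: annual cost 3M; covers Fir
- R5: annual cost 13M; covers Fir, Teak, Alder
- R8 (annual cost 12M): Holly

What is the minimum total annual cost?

22

Choose R2 and R5: together they cover Ash, Fir, Teak, Holly, Alder — every station.
Total annual cost: 9 + 13 = 22.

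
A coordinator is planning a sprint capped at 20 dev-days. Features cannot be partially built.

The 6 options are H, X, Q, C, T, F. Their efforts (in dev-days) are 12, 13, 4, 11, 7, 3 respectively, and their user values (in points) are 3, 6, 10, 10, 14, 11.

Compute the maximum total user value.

35

Take Q, T, and F: effort 4 + 7 + 3 = 14 ≤ 20, user value 10 + 14 + 11 = 35.
No other feasible combination does better.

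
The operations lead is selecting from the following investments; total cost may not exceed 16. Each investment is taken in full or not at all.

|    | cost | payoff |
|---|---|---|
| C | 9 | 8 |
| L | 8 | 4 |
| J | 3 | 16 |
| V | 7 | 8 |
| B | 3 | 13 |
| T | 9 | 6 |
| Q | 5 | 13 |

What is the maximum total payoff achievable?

This is a 0-1 knapsack instance.
J + V + B: cost 3 + 7 + 3 = 13 ≤ 16, payoff 16 + 8 + 13 = 37.
C + J + B: cost 9 + 3 + 3 = 15 ≤ 16, payoff 8 + 16 + 13 = 37.
J + B + Q: cost 3 + 3 + 5 = 11 ≤ 16, payoff 16 + 13 + 13 = 42.
Best is J, B, and Q with total payoff 42.

42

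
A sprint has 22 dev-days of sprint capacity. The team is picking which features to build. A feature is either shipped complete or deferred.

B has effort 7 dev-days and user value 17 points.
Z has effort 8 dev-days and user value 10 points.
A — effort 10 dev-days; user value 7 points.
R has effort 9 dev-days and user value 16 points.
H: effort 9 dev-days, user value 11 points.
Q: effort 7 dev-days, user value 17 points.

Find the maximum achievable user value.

Take B, Z, and Q: effort 7 + 8 + 7 = 22 ≤ 22, user value 17 + 10 + 17 = 44.
No other feasible combination does better.

44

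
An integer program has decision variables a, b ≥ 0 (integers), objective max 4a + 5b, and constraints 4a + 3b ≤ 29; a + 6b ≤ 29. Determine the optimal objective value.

(a,b)=(4,4): 4·4+3·4=28≤29, 1·4+6·4=28≤29, objective 36.
(a,b)=(5,3): 4·5+3·3=29≤29, 1·5+6·3=23≤29, objective 35.
(a,b)=(3,4): 4·3+3·4=24≤29, 1·3+6·4=27≤29, objective 32.
Maximum is 36 at (a,b)=(4,4).

36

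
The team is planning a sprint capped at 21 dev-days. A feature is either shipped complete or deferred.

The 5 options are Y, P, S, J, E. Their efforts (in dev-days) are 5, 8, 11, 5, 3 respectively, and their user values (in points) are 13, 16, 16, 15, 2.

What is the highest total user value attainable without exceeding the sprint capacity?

This is an integer program with binary decision variables.
Y + P + J + E: effort 5 + 8 + 5 + 3 = 21 ≤ 21, user value 13 + 16 + 15 + 2 = 46.
Y + P + J: effort 5 + 8 + 5 = 18 ≤ 21, user value 13 + 16 + 15 = 44.
Y + S + J: effort 5 + 11 + 5 = 21 ≤ 21, user value 13 + 16 + 15 = 44.
Best is Y, P, J, and E with total user value 46.

46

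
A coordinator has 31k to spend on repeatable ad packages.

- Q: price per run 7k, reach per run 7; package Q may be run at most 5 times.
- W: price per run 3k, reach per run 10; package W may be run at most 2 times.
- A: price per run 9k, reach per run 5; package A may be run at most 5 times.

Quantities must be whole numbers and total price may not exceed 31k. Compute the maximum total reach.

This is a bounded integer knapsack.
Take 3×Q and 2×W: price 27 ≤ 31, reach 3·7 + 2·10 = 41.
W has the best ratio (10/3) and is taken to its limit of 2; remaining capacity is filled optimally with the others.

41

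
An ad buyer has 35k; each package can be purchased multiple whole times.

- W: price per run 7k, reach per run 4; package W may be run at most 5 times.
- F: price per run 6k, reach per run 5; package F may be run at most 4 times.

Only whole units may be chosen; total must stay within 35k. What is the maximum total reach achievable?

24

1×W and 4×F: price 31 ≤ 35, reach 1·4 + 4·5 = 24.
2×W and 3×F: price 32 ≤ 35, reach 2·4 + 3·5 = 23.
Best is 24.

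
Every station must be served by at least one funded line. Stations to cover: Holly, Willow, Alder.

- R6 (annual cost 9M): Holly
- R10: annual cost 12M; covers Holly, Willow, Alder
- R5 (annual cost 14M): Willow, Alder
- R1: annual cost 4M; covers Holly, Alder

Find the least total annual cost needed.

12

This is a weighted set-cover instance.
R10 alone covers Holly, Willow, Alder — every station.
Total annual cost: 12.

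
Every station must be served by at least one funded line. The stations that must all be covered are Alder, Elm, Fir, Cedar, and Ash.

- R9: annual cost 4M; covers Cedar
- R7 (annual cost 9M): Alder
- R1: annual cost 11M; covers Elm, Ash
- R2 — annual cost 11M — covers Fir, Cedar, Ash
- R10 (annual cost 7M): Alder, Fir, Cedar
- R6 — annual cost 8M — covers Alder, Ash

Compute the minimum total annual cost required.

18

Choose R1 and R10: together they cover Alder, Elm, Fir, Cedar, Ash — every station.
Total annual cost: 11 + 7 = 18.
No cover costs less than 18.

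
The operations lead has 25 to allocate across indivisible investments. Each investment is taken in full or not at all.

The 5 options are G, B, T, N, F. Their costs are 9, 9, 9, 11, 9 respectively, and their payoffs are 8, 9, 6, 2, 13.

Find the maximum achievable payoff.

B + F: cost 9 + 9 = 18 ≤ 25, payoff 9 + 13 = 22.
T + F: cost 9 + 9 = 18 ≤ 25, payoff 6 + 13 = 19.
G + F: cost 9 + 9 = 18 ≤ 25, payoff 8 + 13 = 21.
Best is B and F with total payoff 22.

22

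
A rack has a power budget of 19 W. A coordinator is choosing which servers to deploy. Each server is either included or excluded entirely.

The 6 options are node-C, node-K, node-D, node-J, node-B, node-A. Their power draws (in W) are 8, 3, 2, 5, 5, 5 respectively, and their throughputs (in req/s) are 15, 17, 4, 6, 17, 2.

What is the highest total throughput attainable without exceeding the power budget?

This is a 0-1 knapsack instance.
node-C + node-K + node-D + node-B: power draw 8 + 3 + 2 + 5 = 18 ≤ 19, throughput 15 + 17 + 4 + 17 = 53.
node-K + node-D + node-J + node-B: power draw 3 + 2 + 5 + 5 = 15 ≤ 19, throughput 17 + 4 + 6 + 17 = 44.
node-C + node-K + node-B: power draw 8 + 3 + 5 = 16 ≤ 19, throughput 15 + 17 + 17 = 49.
Best is node-C, node-K, node-D, and node-B with total throughput 53.

53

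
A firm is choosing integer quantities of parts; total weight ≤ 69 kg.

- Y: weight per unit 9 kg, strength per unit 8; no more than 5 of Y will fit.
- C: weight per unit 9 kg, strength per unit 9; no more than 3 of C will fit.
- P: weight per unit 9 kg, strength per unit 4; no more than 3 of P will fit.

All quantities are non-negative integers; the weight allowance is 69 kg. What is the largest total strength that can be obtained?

Take 4×Y and 3×C: weight 63 ≤ 69, strength 4·8 + 3·9 = 59.
C has the best ratio (9/9) and is taken to its limit of 3; remaining capacity is filled optimally with the others.

59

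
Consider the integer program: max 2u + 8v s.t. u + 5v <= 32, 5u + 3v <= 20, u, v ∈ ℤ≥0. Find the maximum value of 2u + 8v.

(u,v)=(0,6) is feasible, giving 48.
(u,v)=(1,5) is feasible, giving 42.
(u,v)=(0,5) is feasible, giving 40.
Maximum is 48 at (u,v)=(0,6).

48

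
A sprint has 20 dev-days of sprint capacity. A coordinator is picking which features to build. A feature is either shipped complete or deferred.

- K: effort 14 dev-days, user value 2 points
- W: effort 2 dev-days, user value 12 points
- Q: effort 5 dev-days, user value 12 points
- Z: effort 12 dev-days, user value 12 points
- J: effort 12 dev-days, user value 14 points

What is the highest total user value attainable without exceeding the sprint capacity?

38

W + Q + Z: effort 2 + 5 + 12 = 19 ≤ 20, user value 12 + 12 + 12 = 36.
W + Q + J: effort 2 + 5 + 12 = 19 ≤ 20, user value 12 + 12 + 14 = 38.
Best is W, Q, and J with total user value 38.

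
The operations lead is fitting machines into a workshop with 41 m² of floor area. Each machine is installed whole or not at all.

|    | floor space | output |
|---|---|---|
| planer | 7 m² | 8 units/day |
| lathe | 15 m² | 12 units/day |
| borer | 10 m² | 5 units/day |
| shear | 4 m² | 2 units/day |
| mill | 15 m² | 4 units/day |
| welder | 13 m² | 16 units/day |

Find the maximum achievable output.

38

Treat it as a binary knapsack problem.
Take planer, lathe, shear, and welder: floor space 7 + 15 + 4 + 13 = 39 ≤ 41, output 8 + 12 + 2 + 16 = 38.
No other feasible combination does better.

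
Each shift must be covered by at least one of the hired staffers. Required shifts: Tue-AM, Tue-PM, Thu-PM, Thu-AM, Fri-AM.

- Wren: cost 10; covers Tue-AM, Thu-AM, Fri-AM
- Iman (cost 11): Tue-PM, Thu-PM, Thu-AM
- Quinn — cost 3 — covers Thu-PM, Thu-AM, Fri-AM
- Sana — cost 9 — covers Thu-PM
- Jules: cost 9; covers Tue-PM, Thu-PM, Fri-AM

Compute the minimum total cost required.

The greedy cost-per-new-shift heuristic would pick Quinn, Jules, and Wren for 22, but a cheaper cover exists.
Choose Wren and Jules: together they cover Tue-AM, Tue-PM, Thu-PM, Thu-AM, Fri-AM — every shift.
Total cost: 10 + 9 = 19.
No cover costs less than 19.

19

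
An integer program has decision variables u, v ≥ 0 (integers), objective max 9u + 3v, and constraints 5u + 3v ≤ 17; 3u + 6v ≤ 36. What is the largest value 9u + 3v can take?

Relaxing integrality, the LP optimum is 30.60 at (u,v) = (3.4, 0), which is not an integer point.
(u,v)=(3,0): 5·3+3·0=15≤17, 3·3+6·0=9≤36, objective 27.
(u,v)=(2,1): 5·2+3·1=13≤17, 3·2+6·1=12≤36, objective 21.
(u,v)=(2,0): 5·2+3·0=10≤17, 3·2+6·0=6≤36, objective 18.
Maximum is 27 at (u,v)=(3,0).

27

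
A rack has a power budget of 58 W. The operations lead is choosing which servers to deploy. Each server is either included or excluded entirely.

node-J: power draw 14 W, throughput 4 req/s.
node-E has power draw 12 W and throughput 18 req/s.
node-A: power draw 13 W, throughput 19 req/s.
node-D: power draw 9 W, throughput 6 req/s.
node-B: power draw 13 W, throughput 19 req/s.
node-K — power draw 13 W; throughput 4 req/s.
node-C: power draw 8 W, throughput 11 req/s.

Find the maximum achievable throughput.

Allowing fractional choices, the relaxed optimum would be about 73.9, but servers are indivisible.
node-E + node-A + node-B + node-C: power draw 12 + 13 + 13 + 8 = 46 ≤ 58, throughput 18 + 19 + 19 + 11 = 67.
node-E + node-A + node-D + node-B + node-C: power draw 12 + 13 + 9 + 13 + 8 = 55 ≤ 58, throughput 18 + 19 + 6 + 19 + 11 = 73.
node-E + node-A + node-D + node-B: power draw 12 + 13 + 9 + 13 = 47 ≤ 58, throughput 18 + 19 + 6 + 19 = 62.
Best is node-E, node-A, node-D, node-B, and node-C with total throughput 73.

73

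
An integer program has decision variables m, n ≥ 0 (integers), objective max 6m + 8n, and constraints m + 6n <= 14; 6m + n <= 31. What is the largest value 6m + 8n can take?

Relaxing integrality, the LP optimum is 41.60 at (m,n) = (4.91, 1.51), which is not an integer point.
(m,n)=(5,1): 1·5+6·1=11≤14, 6·5+1·1=31≤31, objective 38.
(m,n)=(4,1): 1·4+6·1=10≤14, 6·4+1·1=25≤31, objective 32.
Maximum is 38 at (m,n)=(5,1).

38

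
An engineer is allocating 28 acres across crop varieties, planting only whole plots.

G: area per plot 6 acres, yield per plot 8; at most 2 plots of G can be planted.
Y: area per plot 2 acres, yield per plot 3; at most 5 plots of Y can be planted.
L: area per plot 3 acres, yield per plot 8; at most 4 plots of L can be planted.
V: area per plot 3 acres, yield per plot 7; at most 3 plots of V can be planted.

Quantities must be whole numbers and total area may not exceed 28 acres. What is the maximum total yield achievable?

3×Y, 4×L, and 3×V: area 27 ≤ 28, yield 3·3 + 4·8 + 3·7 = 62.
5×Y, 4×L, and 2×V: area 28 ≤ 28, yield 5·3 + 4·8 + 2·7 = 61.
Best is 62.

62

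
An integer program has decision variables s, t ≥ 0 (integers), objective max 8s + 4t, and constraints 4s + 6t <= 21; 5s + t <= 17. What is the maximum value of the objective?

28

Relaxing integrality, the LP optimum is 30.62 at (s,t) = (3.12, 1.42), which is not an integer point.
(s,t)=(3,1): 4·3+6·1=18≤21, 5·3+1·1=16≤17, objective 28.
(s,t)=(3,0): 4·3+6·0=12≤21, 5·3+1·0=15≤17, objective 24.
(s,t)=(2,2): 4·2+6·2=20≤21, 5·2+1·2=12≤17, objective 24.
(s,t)=(2,1): 4·2+6·1=14≤21, 5·2+1·1=11≤17, objective 20.
The best lattice point is (3,1), giving 28.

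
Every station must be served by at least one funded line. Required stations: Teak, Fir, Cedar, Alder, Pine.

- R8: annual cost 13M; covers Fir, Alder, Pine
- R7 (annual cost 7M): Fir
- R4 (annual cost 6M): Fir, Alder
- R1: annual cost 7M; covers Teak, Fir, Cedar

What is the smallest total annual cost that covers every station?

20

The greedy cost-per-new-station heuristic would pick R1, R4, and R8 for 26, but a cheaper cover exists.
Choose R8 and R1: together they cover Teak, Fir, Cedar, Alder, Pine — every station.
Total annual cost: 13 + 7 = 20.
No cover costs less than 20.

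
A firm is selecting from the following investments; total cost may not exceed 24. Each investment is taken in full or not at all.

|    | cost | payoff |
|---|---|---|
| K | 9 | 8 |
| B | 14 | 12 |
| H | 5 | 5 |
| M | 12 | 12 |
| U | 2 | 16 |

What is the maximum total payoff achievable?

Take K, M, and U: cost 9 + 12 + 2 = 23 ≤ 24, payoff 8 + 12 + 16 = 36.
No other feasible combination does better.

36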